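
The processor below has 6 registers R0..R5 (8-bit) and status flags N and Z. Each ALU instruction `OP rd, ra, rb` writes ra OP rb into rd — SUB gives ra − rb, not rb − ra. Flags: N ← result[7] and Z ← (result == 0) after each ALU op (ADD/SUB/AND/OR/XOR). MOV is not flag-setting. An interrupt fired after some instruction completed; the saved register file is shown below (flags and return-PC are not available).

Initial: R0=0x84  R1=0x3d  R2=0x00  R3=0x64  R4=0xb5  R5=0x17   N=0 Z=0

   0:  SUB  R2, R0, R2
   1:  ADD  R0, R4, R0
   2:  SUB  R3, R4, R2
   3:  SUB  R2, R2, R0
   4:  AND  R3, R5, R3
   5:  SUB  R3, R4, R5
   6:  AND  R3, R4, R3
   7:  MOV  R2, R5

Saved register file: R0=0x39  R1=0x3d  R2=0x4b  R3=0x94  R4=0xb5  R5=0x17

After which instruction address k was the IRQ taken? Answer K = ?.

after  0: R0=0x84 R1=0x3d R2=0x84 R3=0x64 R4=0xb5 R5=0x17  N=1 Z=0
after  1: R0=0x39 R1=0x3d R2=0x84 R3=0x64 R4=0xb5 R5=0x17  N=0 Z=0
after  2: R0=0x39 R1=0x3d R2=0x84 R3=0x31 R4=0xb5 R5=0x17  N=0 Z=0
after  3: R0=0x39 R1=0x3d R2=0x4b R3=0x31 R4=0xb5 R5=0x17  N=0 Z=0
after  4: R0=0x39 R1=0x3d R2=0x4b R3=0x11 R4=0xb5 R5=0x17  N=0 Z=0
after  5: R0=0x39 R1=0x3d R2=0x4b R3=0x9e R4=0xb5 R5=0x17  N=1 Z=0
after  6: R0=0x39 R1=0x3d R2=0x4b R3=0x94 R4=0xb5 R5=0x17  N=1 Z=0
-- IRQ taken; context saved, return-PC = 7 --

K = 6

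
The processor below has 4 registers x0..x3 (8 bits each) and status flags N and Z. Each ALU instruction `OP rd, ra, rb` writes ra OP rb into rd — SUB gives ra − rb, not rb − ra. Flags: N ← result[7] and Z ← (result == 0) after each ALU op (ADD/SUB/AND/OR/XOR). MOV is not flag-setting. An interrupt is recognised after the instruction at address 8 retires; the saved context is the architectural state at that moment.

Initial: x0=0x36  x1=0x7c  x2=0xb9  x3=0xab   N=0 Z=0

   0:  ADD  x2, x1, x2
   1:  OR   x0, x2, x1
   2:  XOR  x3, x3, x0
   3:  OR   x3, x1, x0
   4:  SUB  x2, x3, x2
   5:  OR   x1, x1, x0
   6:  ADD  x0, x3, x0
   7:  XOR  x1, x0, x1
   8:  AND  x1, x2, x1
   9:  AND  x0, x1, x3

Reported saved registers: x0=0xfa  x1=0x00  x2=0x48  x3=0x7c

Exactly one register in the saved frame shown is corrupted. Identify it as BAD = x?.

BAD = x3

after  0: x0=0x36 x1=0x7c x2=0x35 x3=0xab  N=0 Z=0
after  1: x0=0x7d x1=0x7c x2=0x35 x3=0xab  N=0 Z=0
after  2: x0=0x7d x1=0x7c x2=0x35 x3=0xd6  N=1 Z=0
after  3: x0=0x7d x1=0x7c x2=0x35 x3=0x7d  N=0 Z=0
after  4: x0=0x7d x1=0x7c x2=0x48 x3=0x7d  N=0 Z=0
after  5: x0=0x7d x1=0x7d x2=0x48 x3=0x7d  N=0 Z=0
after  6: x0=0xfa x1=0x7d x2=0x48 x3=0x7d  N=1 Z=0
after  7: x0=0xfa x1=0x87 x2=0x48 x3=0x7d  N=1 Z=0
after  8: x0=0xfa x1=0x00 x2=0x48 x3=0x7d  N=0 Z=1
-- IRQ taken; context saved, return-PC = 9 --
mismatch: x3: reported 0x7c vs actual 0x7d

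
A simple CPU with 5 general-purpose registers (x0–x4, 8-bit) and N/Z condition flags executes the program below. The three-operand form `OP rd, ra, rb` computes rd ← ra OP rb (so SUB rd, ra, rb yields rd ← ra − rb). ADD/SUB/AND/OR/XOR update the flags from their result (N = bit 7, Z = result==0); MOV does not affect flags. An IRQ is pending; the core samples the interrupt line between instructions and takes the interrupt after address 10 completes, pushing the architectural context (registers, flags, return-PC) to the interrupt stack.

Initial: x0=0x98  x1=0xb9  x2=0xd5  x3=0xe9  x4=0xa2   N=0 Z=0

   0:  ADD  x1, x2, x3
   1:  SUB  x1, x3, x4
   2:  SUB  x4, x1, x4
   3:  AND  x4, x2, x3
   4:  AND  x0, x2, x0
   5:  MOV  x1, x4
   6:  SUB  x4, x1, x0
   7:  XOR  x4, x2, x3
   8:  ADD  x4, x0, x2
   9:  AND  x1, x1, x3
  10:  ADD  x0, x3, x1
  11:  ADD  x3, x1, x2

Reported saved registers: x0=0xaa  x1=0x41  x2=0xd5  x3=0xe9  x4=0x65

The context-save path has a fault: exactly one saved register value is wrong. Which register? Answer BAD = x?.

after  0: x0=0x98 x1=0xbe x2=0xd5 x3=0xe9 x4=0xa2  N=1 Z=0
after  1: x0=0x98 x1=0x47 x2=0xd5 x3=0xe9 x4=0xa2  N=0 Z=0
after  2: x0=0x98 x1=0x47 x2=0xd5 x3=0xe9 x4=0xa5  N=1 Z=0
after  3: x0=0x98 x1=0x47 x2=0xd5 x3=0xe9 x4=0xc1  N=1 Z=0
after  4: x0=0x90 x1=0x47 x2=0xd5 x3=0xe9 x4=0xc1  N=1 Z=0
after  5: x0=0x90 x1=0xc1 x2=0xd5 x3=0xe9 x4=0xc1  N=1 Z=0
after  6: x0=0x90 x1=0xc1 x2=0xd5 x3=0xe9 x4=0x31  N=0 Z=0
after  7: x0=0x90 x1=0xc1 x2=0xd5 x3=0xe9 x4=0x3c  N=0 Z=0
after  8: x0=0x90 x1=0xc1 x2=0xd5 x3=0xe9 x4=0x65  N=0 Z=0
after  9: x0=0x90 x1=0xc1 x2=0xd5 x3=0xe9 x4=0x65  N=1 Z=0
after 10: x0=0xaa x1=0xc1 x2=0xd5 x3=0xe9 x4=0x65  N=1 Z=0
-- IRQ taken; context saved, return-PC = 11 --
mismatch: x1: reported 0x41 vs actual 0xc1

BAD = x1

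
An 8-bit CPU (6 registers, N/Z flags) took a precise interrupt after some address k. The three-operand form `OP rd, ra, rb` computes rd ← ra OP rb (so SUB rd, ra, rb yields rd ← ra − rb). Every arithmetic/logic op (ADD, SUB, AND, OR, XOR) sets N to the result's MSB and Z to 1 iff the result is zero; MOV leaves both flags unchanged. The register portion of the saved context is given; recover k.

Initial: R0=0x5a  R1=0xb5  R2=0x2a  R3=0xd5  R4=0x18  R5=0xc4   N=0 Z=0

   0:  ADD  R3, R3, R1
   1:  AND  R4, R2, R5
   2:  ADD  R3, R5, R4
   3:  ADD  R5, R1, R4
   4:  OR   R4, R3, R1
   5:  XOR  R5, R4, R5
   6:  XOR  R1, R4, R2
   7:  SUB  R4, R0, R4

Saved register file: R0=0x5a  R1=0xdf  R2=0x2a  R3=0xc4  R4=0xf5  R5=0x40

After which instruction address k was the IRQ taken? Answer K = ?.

after  0: R0=0x5a R1=0xb5 R2=0x2a R3=0x8a R4=0x18 R5=0xc4  N=1 Z=0
after  1: R0=0x5a R1=0xb5 R2=0x2a R3=0x8a R4=0x00 R5=0xc4  N=0 Z=1
after  2: R0=0x5a R1=0xb5 R2=0x2a R3=0xc4 R4=0x00 R5=0xc4  N=1 Z=0
after  3: R0=0x5a R1=0xb5 R2=0x2a R3=0xc4 R4=0x00 R5=0xb5  N=1 Z=0
after  4: R0=0x5a R1=0xb5 R2=0x2a R3=0xc4 R4=0xf5 R5=0xb5  N=1 Z=0
after  5: R0=0x5a R1=0xb5 R2=0x2a R3=0xc4 R4=0xf5 R5=0x40  N=0 Z=0
after  6: R0=0x5a R1=0xdf R2=0x2a R3=0xc4 R4=0xf5 R5=0x40  N=1 Z=0
-- IRQ taken; context saved, return-PC = 7 --

K = 6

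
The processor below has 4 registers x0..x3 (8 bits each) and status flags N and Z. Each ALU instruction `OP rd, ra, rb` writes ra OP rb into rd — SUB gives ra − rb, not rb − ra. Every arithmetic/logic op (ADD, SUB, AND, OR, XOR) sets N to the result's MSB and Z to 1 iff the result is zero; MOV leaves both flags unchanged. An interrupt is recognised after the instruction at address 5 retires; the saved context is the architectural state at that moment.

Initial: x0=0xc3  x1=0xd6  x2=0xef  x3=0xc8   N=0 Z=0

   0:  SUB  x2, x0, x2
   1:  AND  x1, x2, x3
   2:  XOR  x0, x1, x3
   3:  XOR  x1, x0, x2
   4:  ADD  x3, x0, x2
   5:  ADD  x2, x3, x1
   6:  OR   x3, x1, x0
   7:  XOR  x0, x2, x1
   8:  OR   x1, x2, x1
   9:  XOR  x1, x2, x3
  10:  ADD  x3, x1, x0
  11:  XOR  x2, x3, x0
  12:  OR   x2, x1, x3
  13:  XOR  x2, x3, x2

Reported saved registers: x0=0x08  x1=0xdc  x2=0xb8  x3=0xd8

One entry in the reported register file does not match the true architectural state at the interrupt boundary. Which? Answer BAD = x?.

after  0: x0=0xc3 x1=0xd6 x2=0xd4 x3=0xc8  N=1 Z=0
after  1: x0=0xc3 x1=0xc0 x2=0xd4 x3=0xc8  N=1 Z=0
after  2: x0=0x08 x1=0xc0 x2=0xd4 x3=0xc8  N=0 Z=0
after  3: x0=0x08 x1=0xdc x2=0xd4 x3=0xc8  N=1 Z=0
after  4: x0=0x08 x1=0xdc x2=0xd4 x3=0xdc  N=1 Z=0
after  5: x0=0x08 x1=0xdc x2=0xb8 x3=0xdc  N=1 Z=0
-- IRQ taken; context saved, return-PC = 6 --
mismatch: x3: reported 0xd8 vs actual 0xdc

BAD = x3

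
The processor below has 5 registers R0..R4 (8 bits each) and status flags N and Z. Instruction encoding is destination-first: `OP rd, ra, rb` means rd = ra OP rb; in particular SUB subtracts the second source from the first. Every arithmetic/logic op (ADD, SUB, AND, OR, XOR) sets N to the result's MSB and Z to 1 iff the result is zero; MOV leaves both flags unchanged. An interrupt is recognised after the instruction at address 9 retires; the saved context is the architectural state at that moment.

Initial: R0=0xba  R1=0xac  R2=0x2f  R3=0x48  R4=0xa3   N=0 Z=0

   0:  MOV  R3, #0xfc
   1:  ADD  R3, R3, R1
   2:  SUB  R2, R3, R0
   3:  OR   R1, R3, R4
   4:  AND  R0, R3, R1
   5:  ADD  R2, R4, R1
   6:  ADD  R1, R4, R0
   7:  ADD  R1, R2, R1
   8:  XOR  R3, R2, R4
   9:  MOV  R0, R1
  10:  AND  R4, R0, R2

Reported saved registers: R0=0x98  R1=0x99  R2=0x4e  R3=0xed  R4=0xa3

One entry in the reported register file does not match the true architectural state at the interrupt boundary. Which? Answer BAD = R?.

BAD = R0

after  0: R0=0xba R1=0xac R2=0x2f R3=0xfc R4=0xa3  N=0 Z=0
after  1: R0=0xba R1=0xac R2=0x2f R3=0xa8 R4=0xa3  N=1 Z=0
after  2: R0=0xba R1=0xac R2=0xee R3=0xa8 R4=0xa3  N=1 Z=0
after  3: R0=0xba R1=0xab R2=0xee R3=0xa8 R4=0xa3  N=1 Z=0
after  4: R0=0xa8 R1=0xab R2=0xee R3=0xa8 R4=0xa3  N=1 Z=0
after  5: R0=0xa8 R1=0xab R2=0x4e R3=0xa8 R4=0xa3  N=0 Z=0
after  6: R0=0xa8 R1=0x4b R2=0x4e R3=0xa8 R4=0xa3  N=0 Z=0
after  7: R0=0xa8 R1=0x99 R2=0x4e R3=0xa8 R4=0xa3  N=1 Z=0
after  8: R0=0xa8 R1=0x99 R2=0x4e R3=0xed R4=0xa3  N=1 Z=0
after  9: R0=0x99 R1=0x99 R2=0x4e R3=0xed R4=0xa3  N=1 Z=0
-- IRQ taken; context saved, return-PC = 10 --
mismatch: R0: reported 0x98 vs actual 0x99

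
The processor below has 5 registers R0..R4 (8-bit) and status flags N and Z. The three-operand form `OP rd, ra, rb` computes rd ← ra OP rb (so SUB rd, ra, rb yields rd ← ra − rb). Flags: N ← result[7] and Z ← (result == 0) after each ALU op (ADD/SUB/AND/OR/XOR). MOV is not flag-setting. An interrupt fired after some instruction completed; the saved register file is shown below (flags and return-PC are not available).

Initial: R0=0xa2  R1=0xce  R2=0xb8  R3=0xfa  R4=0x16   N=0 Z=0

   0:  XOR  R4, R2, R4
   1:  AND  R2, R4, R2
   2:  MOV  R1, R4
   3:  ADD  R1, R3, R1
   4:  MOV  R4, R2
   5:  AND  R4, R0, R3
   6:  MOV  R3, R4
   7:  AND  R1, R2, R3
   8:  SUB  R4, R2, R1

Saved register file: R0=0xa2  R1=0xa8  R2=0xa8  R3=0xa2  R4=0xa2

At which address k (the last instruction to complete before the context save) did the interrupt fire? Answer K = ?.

after  0: R0=0xa2 R1=0xce R2=0xb8 R3=0xfa R4=0xae  N=1 Z=0
after  1: R0=0xa2 R1=0xce R2=0xa8 R3=0xfa R4=0xae  N=1 Z=0
after  2: R0=0xa2 R1=0xae R2=0xa8 R3=0xfa R4=0xae  N=1 Z=0
after  3: R0=0xa2 R1=0xa8 R2=0xa8 R3=0xfa R4=0xae  N=1 Z=0
after  4: R0=0xa2 R1=0xa8 R2=0xa8 R3=0xfa R4=0xa8  N=1 Z=0
after  5: R0=0xa2 R1=0xa8 R2=0xa8 R3=0xfa R4=0xa2  N=1 Z=0
after  6: R0=0xa2 R1=0xa8 R2=0xa8 R3=0xa2 R4=0xa2  N=1 Z=0
-- IRQ taken; context saved, return-PC = 7 --

K = 6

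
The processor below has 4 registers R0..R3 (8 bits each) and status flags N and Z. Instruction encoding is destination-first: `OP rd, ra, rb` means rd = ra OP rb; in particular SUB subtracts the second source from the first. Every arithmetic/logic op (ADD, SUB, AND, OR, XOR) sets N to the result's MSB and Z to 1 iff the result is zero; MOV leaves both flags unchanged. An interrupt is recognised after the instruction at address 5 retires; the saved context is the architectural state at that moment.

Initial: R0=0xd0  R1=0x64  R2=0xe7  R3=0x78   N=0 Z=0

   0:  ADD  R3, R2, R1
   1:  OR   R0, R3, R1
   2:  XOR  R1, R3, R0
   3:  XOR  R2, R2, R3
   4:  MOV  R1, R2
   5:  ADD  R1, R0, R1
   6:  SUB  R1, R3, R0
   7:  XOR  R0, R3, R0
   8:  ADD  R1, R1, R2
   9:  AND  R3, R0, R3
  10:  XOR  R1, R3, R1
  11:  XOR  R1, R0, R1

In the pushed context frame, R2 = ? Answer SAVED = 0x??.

after  0: R0=0xd0 R1=0x64 R2=0xe7 R3=0x4b  N=0 Z=0
after  1: R0=0x6f R1=0x64 R2=0xe7 R3=0x4b  N=0 Z=0
after  2: R0=0x6f R1=0x24 R2=0xe7 R3=0x4b  N=0 Z=0
after  3: R0=0x6f R1=0x24 R2=0xac R3=0x4b  N=1 Z=0
after  4: R0=0x6f R1=0xac R2=0xac R3=0x4b  N=1 Z=0
after  5: R0=0x6f R1=0x1b R2=0xac R3=0x4b  N=0 Z=0
-- IRQ taken; context saved, return-PC = 6 --

SAVED = 0xac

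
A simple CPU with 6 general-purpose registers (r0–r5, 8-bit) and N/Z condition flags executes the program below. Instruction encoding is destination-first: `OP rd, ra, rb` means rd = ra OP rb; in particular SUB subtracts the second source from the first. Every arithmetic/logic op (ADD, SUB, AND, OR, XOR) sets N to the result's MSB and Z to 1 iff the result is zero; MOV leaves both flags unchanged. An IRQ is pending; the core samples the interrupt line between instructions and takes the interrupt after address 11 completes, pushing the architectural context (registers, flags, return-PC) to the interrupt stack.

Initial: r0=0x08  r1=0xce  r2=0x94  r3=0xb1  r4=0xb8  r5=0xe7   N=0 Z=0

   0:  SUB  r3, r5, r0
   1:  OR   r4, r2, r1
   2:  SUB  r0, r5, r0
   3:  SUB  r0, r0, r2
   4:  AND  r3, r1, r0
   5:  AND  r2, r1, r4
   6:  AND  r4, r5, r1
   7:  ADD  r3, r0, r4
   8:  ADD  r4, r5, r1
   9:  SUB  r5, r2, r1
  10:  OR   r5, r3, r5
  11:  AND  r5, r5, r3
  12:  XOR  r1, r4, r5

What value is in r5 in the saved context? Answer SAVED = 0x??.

SAVED = 0x11

after  0: r0=0x08 r1=0xce r2=0x94 r3=0xdf r4=0xb8 r5=0xe7  N=1 Z=0
after  1: r0=0x08 r1=0xce r2=0x94 r3=0xdf r4=0xde r5=0xe7  N=1 Z=0
after  2: r0=0xdf r1=0xce r2=0x94 r3=0xdf r4=0xde r5=0xe7  N=1 Z=0
after  3: r0=0x4b r1=0xce r2=0x94 r3=0xdf r4=0xde r5=0xe7  N=0 Z=0
after  4: r0=0x4b r1=0xce r2=0x94 r3=0x4a r4=0xde r5=0xe7  N=0 Z=0
after  5: r0=0x4b r1=0xce r2=0xce r3=0x4a r4=0xde r5=0xe7  N=1 Z=0
after  6: r0=0x4b r1=0xce r2=0xce r3=0x4a r4=0xc6 r5=0xe7  N=1 Z=0
after  7: r0=0x4b r1=0xce r2=0xce r3=0x11 r4=0xc6 r5=0xe7  N=0 Z=0
after  8: r0=0x4b r1=0xce r2=0xce r3=0x11 r4=0xb5 r5=0xe7  N=1 Z=0
after  9: r0=0x4b r1=0xce r2=0xce r3=0x11 r4=0xb5 r5=0x00  N=0 Z=1
after 10: r0=0x4b r1=0xce r2=0xce r3=0x11 r4=0xb5 r5=0x11  N=0 Z=0
after 11: r0=0x4b r1=0xce r2=0xce r3=0x11 r4=0xb5 r5=0x11  N=0 Z=0
-- IRQ taken; context saved, return-PC = 12 --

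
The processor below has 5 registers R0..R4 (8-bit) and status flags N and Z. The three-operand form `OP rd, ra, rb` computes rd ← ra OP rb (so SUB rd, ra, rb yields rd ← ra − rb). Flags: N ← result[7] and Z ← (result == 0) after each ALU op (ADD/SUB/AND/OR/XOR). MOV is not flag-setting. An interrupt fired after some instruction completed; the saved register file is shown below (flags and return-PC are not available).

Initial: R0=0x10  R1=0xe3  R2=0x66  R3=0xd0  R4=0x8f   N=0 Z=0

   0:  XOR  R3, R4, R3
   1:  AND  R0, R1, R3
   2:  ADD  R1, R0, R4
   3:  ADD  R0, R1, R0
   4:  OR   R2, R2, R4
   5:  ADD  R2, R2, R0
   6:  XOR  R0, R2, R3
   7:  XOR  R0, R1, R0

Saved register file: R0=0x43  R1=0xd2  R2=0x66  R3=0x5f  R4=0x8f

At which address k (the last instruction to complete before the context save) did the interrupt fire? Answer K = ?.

after  0: R0=0x10 R1=0xe3 R2=0x66 R3=0x5f R4=0x8f  N=0 Z=0
after  1: R0=0x43 R1=0xe3 R2=0x66 R3=0x5f R4=0x8f  N=0 Z=0
after  2: R0=0x43 R1=0xd2 R2=0x66 R3=0x5f R4=0x8f  N=1 Z=0
-- IRQ taken; context saved, return-PC = 3 --

K = 2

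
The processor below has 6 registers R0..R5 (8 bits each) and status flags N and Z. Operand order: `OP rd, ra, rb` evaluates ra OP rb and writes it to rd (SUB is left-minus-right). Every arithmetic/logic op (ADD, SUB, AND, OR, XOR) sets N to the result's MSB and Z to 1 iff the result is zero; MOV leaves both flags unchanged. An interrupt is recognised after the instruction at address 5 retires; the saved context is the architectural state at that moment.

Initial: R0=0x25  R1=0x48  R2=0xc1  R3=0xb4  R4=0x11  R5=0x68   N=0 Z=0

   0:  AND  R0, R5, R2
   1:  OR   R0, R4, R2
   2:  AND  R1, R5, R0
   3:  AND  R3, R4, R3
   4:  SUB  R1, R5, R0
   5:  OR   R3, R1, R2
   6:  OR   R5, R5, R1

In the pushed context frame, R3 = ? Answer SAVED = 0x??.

after  0: R0=0x40 R1=0x48 R2=0xc1 R3=0xb4 R4=0x11 R5=0x68  N=0 Z=0
after  1: R0=0xd1 R1=0x48 R2=0xc1 R3=0xb4 R4=0x11 R5=0x68  N=1 Z=0
after  2: R0=0xd1 R1=0x40 R2=0xc1 R3=0xb4 R4=0x11 R5=0x68  N=0 Z=0
after  3: R0=0xd1 R1=0x40 R2=0xc1 R3=0x10 R4=0x11 R5=0x68  N=0 Z=0
after  4: R0=0xd1 R1=0x97 R2=0xc1 R3=0x10 R4=0x11 R5=0x68  N=1 Z=0
after  5: R0=0xd1 R1=0x97 R2=0xc1 R3=0xd7 R4=0x11 R5=0x68  N=1 Z=0
-- IRQ taken; context saved, return-PC = 6 --

SAVED = 0xd7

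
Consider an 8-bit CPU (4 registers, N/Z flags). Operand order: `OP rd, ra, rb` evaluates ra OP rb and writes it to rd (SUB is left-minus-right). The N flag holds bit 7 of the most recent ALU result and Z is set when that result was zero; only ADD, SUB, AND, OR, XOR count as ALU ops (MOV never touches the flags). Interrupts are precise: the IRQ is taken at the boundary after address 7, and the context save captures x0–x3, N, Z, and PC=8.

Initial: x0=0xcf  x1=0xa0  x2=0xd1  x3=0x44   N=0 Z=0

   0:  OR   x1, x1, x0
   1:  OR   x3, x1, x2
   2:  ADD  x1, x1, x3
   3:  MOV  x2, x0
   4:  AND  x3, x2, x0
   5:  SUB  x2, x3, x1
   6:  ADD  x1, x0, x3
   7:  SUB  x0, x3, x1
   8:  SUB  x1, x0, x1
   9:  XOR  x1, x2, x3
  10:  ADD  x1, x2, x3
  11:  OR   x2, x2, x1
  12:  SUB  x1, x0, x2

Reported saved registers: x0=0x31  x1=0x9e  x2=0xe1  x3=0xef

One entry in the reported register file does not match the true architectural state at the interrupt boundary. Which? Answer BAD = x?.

after  0: x0=0xcf x1=0xef x2=0xd1 x3=0x44  N=1 Z=0
after  1: x0=0xcf x1=0xef x2=0xd1 x3=0xff  N=1 Z=0
after  2: x0=0xcf x1=0xee x2=0xd1 x3=0xff  N=1 Z=0
after  3: x0=0xcf x1=0xee x2=0xcf x3=0xff  N=1 Z=0
after  4: x0=0xcf x1=0xee x2=0xcf x3=0xcf  N=1 Z=0
after  5: x0=0xcf x1=0xee x2=0xe1 x3=0xcf  N=1 Z=0
after  6: x0=0xcf x1=0x9e x2=0xe1 x3=0xcf  N=1 Z=0
after  7: x0=0x31 x1=0x9e x2=0xe1 x3=0xcf  N=0 Z=0
-- IRQ taken; context saved, return-PC = 8 --
mismatch: x3: reported 0xef vs actual 0xcf

BAD = x3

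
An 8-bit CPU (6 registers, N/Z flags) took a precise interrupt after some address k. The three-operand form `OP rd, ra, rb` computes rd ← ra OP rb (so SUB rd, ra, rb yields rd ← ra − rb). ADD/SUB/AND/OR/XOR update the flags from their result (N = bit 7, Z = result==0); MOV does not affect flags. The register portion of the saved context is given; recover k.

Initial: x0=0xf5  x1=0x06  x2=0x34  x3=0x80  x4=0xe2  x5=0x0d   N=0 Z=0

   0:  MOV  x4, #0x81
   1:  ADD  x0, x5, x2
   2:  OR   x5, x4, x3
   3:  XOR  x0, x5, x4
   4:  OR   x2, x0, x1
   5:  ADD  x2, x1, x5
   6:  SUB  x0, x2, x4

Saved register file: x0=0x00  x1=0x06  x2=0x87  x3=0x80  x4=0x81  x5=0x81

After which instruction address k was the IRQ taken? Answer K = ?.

K = 5

after  0: x0=0xf5 x1=0x06 x2=0x34 x3=0x80 x4=0x81 x5=0x0d  N=0 Z=0
after  1: x0=0x41 x1=0x06 x2=0x34 x3=0x80 x4=0x81 x5=0x0d  N=0 Z=0
after  2: x0=0x41 x1=0x06 x2=0x34 x3=0x80 x4=0x81 x5=0x81  N=1 Z=0
after  3: x0=0x00 x1=0x06 x2=0x34 x3=0x80 x4=0x81 x5=0x81  N=0 Z=1
after  4: x0=0x00 x1=0x06 x2=0x06 x3=0x80 x4=0x81 x5=0x81  N=0 Z=0
after  5: x0=0x00 x1=0x06 x2=0x87 x3=0x80 x4=0x81 x5=0x81  N=1 Z=0
-- IRQ taken; context saved, return-PC = 6 --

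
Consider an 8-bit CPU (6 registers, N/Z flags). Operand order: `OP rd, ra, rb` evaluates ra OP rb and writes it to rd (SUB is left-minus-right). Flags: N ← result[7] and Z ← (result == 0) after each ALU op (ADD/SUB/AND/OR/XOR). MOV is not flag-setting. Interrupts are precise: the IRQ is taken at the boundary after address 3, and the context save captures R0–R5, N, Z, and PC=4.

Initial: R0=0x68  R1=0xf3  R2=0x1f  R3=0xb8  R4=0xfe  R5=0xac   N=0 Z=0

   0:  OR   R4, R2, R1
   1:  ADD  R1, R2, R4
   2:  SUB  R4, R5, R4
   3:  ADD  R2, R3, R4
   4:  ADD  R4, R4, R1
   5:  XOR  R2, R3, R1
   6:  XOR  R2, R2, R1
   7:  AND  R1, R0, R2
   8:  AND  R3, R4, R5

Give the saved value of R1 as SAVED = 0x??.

after  0: R0=0x68 R1=0xf3 R2=0x1f R3=0xb8 R4=0xff R5=0xac  N=1 Z=0
after  1: R0=0x68 R1=0x1e R2=0x1f R3=0xb8 R4=0xff R5=0xac  N=0 Z=0
after  2: R0=0x68 R1=0x1e R2=0x1f R3=0xb8 R4=0xad R5=0xac  N=1 Z=0
after  3: R0=0x68 R1=0x1e R2=0x65 R3=0xb8 R4=0xad R5=0xac  N=0 Z=0
-- IRQ taken; context saved, return-PC = 4 --

SAVED = 0x1e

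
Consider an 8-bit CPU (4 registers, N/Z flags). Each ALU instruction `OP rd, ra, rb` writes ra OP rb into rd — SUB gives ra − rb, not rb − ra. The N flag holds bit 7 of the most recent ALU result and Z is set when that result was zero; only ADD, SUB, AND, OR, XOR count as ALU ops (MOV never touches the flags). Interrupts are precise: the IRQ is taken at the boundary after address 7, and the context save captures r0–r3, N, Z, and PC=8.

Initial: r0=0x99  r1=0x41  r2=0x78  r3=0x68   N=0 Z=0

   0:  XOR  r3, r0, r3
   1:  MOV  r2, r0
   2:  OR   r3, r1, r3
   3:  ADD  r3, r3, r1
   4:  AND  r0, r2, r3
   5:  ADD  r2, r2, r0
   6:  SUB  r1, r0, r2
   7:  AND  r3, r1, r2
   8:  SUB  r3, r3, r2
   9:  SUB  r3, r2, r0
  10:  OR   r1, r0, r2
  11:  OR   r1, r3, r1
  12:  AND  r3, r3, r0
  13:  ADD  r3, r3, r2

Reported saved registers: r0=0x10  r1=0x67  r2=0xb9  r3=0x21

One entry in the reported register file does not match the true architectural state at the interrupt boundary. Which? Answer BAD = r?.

BAD = r2

after  0: r0=0x99 r1=0x41 r2=0x78 r3=0xf1  N=1 Z=0
after  1: r0=0x99 r1=0x41 r2=0x99 r3=0xf1  N=1 Z=0
after  2: r0=0x99 r1=0x41 r2=0x99 r3=0xf1  N=1 Z=0
after  3: r0=0x99 r1=0x41 r2=0x99 r3=0x32  N=0 Z=0
after  4: r0=0x10 r1=0x41 r2=0x99 r3=0x32  N=0 Z=0
after  5: r0=0x10 r1=0x41 r2=0xa9 r3=0x32  N=1 Z=0
after  6: r0=0x10 r1=0x67 r2=0xa9 r3=0x32  N=0 Z=0
after  7: r0=0x10 r1=0x67 r2=0xa9 r3=0x21  N=0 Z=0
-- IRQ taken; context saved, return-PC = 8 --
mismatch: r2: reported 0xb9 vs actual 0xa9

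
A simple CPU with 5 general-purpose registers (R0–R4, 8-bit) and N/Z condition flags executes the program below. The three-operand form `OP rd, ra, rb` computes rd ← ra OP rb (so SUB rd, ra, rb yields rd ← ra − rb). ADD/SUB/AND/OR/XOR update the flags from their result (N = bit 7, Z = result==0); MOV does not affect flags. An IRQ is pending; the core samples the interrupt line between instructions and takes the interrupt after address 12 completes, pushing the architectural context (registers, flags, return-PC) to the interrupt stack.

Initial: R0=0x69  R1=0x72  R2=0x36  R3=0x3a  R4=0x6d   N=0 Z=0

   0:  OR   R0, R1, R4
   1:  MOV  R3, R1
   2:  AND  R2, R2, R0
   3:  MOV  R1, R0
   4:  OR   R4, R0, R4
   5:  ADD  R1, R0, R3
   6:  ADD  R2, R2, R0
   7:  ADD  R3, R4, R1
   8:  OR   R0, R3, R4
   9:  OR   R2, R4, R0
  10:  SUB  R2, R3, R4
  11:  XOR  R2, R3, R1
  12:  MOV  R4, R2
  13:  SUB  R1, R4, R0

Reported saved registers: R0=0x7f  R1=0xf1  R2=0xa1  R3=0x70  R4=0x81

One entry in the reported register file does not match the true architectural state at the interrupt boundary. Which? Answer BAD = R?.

after  0: R0=0x7f R1=0x72 R2=0x36 R3=0x3a R4=0x6d  N=0 Z=0
after  1: R0=0x7f R1=0x72 R2=0x36 R3=0x72 R4=0x6d  N=0 Z=0
after  2: R0=0x7f R1=0x72 R2=0x36 R3=0x72 R4=0x6d  N=0 Z=0
after  3: R0=0x7f R1=0x7f R2=0x36 R3=0x72 R4=0x6d  N=0 Z=0
after  4: R0=0x7f R1=0x7f R2=0x36 R3=0x72 R4=0x7f  N=0 Z=0
after  5: R0=0x7f R1=0xf1 R2=0x36 R3=0x72 R4=0x7f  N=1 Z=0
after  6: R0=0x7f R1=0xf1 R2=0xb5 R3=0x72 R4=0x7f  N=1 Z=0
after  7: R0=0x7f R1=0xf1 R2=0xb5 R3=0x70 R4=0x7f  N=0 Z=0
after  8: R0=0x7f R1=0xf1 R2=0xb5 R3=0x70 R4=0x7f  N=0 Z=0
after  9: R0=0x7f R1=0xf1 R2=0x7f R3=0x70 R4=0x7f  N=0 Z=0
after 10: R0=0x7f R1=0xf1 R2=0xf1 R3=0x70 R4=0x7f  N=1 Z=0
after 11: R0=0x7f R1=0xf1 R2=0x81 R3=0x70 R4=0x7f  N=1 Z=0
after 12: R0=0x7f R1=0xf1 R2=0x81 R3=0x70 R4=0x81  N=1 Z=0
-- IRQ taken; context saved, return-PC = 13 --
mismatch: R2: reported 0xa1 vs actual 0x81

BAD = R2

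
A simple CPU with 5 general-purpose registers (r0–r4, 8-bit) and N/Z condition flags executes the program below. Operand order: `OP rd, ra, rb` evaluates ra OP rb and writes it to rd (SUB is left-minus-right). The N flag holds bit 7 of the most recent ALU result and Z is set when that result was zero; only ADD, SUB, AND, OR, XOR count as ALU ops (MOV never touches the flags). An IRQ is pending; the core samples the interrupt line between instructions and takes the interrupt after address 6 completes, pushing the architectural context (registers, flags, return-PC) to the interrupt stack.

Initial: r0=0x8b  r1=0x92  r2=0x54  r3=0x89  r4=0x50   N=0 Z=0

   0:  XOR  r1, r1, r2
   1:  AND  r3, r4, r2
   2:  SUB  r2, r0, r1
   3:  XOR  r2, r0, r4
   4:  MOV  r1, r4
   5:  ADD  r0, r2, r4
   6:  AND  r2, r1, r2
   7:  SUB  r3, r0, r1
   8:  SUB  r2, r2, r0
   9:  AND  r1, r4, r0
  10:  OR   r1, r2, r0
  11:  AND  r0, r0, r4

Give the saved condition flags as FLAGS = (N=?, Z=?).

after  0: r0=0x8b r1=0xc6 r2=0x54 r3=0x89 r4=0x50  N=1 Z=0
after  1: r0=0x8b r1=0xc6 r2=0x54 r3=0x50 r4=0x50  N=0 Z=0
after  2: r0=0x8b r1=0xc6 r2=0xc5 r3=0x50 r4=0x50  N=1 Z=0
after  3: r0=0x8b r1=0xc6 r2=0xdb r3=0x50 r4=0x50  N=1 Z=0
after  4: r0=0x8b r1=0x50 r2=0xdb r3=0x50 r4=0x50  N=1 Z=0
after  5: r0=0x2b r1=0x50 r2=0xdb r3=0x50 r4=0x50  N=0 Z=0
after  6: r0=0x2b r1=0x50 r2=0x50 r3=0x50 r4=0x50  N=0 Z=0
-- IRQ taken; context saved, return-PC = 7 --

FLAGS = (N=0, Z=0)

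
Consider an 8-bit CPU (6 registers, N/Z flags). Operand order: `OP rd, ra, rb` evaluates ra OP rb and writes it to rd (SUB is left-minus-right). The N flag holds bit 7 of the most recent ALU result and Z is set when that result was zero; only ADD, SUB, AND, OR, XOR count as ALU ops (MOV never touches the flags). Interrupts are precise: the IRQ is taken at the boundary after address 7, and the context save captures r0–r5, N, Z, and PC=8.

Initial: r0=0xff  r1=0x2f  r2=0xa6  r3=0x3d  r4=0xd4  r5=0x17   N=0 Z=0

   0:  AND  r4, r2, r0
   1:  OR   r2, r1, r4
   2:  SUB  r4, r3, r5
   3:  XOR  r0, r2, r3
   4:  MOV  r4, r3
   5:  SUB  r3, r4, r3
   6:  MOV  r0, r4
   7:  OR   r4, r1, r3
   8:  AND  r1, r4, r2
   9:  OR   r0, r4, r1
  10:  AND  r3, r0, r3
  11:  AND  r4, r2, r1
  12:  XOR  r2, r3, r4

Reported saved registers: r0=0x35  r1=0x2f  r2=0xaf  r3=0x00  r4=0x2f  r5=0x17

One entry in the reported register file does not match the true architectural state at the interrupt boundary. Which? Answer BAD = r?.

after  0: r0=0xff r1=0x2f r2=0xa6 r3=0x3d r4=0xa6 r5=0x17  N=1 Z=0
after  1: r0=0xff r1=0x2f r2=0xaf r3=0x3d r4=0xa6 r5=0x17  N=1 Z=0
after  2: r0=0xff r1=0x2f r2=0xaf r3=0x3d r4=0x26 r5=0x17  N=0 Z=0
after  3: r0=0x92 r1=0x2f r2=0xaf r3=0x3d r4=0x26 r5=0x17  N=1 Z=0
after  4: r0=0x92 r1=0x2f r2=0xaf r3=0x3d r4=0x3d r5=0x17  N=1 Z=0
after  5: r0=0x92 r1=0x2f r2=0xaf r3=0x00 r4=0x3d r5=0x17  N=0 Z=1
after  6: r0=0x3d r1=0x2f r2=0xaf r3=0x00 r4=0x3d r5=0x17  N=0 Z=1
after  7: r0=0x3d r1=0x2f r2=0xaf r3=0x00 r4=0x2f r5=0x17  N=0 Z=0
-- IRQ taken; context saved, return-PC = 8 --
mismatch: r0: reported 0x35 vs actual 0x3d

BAD = r0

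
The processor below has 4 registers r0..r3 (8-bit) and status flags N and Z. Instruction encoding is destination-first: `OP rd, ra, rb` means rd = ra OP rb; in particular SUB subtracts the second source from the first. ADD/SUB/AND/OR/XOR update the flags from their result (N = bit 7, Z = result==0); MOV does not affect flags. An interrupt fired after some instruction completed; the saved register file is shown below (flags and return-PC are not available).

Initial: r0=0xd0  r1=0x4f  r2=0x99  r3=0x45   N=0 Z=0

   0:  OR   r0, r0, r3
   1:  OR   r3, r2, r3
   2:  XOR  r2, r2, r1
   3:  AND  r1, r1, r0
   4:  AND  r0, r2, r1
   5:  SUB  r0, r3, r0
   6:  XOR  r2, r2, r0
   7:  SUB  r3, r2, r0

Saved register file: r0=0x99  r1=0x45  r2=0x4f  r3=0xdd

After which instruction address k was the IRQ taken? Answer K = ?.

after  0: r0=0xd5 r1=0x4f r2=0x99 r3=0x45  N=1 Z=0
after  1: r0=0xd5 r1=0x4f r2=0x99 r3=0xdd  N=1 Z=0
after  2: r0=0xd5 r1=0x4f r2=0xd6 r3=0xdd  N=1 Z=0
after  3: r0=0xd5 r1=0x45 r2=0xd6 r3=0xdd  N=0 Z=0
after  4: r0=0x44 r1=0x45 r2=0xd6 r3=0xdd  N=0 Z=0
after  5: r0=0x99 r1=0x45 r2=0xd6 r3=0xdd  N=1 Z=0
after  6: r0=0x99 r1=0x45 r2=0x4f r3=0xdd  N=0 Z=0
-- IRQ taken; context saved, return-PC = 7 --

K = 6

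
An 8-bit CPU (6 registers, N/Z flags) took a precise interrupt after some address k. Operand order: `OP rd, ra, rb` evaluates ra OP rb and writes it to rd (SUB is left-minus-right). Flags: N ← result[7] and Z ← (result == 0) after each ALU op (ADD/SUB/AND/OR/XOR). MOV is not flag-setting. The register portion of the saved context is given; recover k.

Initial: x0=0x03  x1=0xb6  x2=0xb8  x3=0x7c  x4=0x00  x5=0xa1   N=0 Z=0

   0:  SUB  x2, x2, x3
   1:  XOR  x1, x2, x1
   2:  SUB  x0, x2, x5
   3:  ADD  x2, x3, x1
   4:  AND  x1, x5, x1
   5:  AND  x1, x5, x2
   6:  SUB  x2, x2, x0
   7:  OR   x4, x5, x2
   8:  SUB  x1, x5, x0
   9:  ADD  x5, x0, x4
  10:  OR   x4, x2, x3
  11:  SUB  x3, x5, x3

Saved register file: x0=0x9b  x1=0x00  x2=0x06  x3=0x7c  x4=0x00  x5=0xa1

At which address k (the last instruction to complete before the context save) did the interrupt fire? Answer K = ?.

K = 5

after  0: x0=0x03 x1=0xb6 x2=0x3c x3=0x7c x4=0x00 x5=0xa1  N=0 Z=0
after  1: x0=0x03 x1=0x8a x2=0x3c x3=0x7c x4=0x00 x5=0xa1  N=1 Z=0
after  2: x0=0x9b x1=0x8a x2=0x3c x3=0x7c x4=0x00 x5=0xa1  N=1 Z=0
after  3: x0=0x9b x1=0x8a x2=0x06 x3=0x7c x4=0x00 x5=0xa1  N=0 Z=0
after  4: x0=0x9b x1=0x80 x2=0x06 x3=0x7c x4=0x00 x5=0xa1  N=1 Z=0
after  5: x0=0x9b x1=0x00 x2=0x06 x3=0x7c x4=0x00 x5=0xa1  N=0 Z=1
-- IRQ taken; context saved, return-PC = 6 --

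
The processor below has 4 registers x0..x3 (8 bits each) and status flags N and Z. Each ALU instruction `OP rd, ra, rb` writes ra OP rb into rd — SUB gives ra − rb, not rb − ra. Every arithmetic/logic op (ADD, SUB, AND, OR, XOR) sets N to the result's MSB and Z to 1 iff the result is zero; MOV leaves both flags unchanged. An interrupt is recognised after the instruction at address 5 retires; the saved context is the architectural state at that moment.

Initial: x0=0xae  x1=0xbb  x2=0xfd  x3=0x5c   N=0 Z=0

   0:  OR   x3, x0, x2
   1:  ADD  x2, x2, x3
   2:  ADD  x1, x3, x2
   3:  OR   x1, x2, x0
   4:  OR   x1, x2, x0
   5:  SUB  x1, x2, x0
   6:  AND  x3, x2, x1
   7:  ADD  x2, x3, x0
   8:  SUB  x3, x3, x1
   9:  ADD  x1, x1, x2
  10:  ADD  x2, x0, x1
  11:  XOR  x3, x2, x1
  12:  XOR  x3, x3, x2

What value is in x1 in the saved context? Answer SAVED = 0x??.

SAVED = 0x4e

after  0: x0=0xae x1=0xbb x2=0xfd x3=0xff  N=1 Z=0
after  1: x0=0xae x1=0xbb x2=0xfc x3=0xff  N=1 Z=0
after  2: x0=0xae x1=0xfb x2=0xfc x3=0xff  N=1 Z=0
after  3: x0=0xae x1=0xfe x2=0xfc x3=0xff  N=1 Z=0
after  4: x0=0xae x1=0xfe x2=0xfc x3=0xff  N=1 Z=0
after  5: x0=0xae x1=0x4e x2=0xfc x3=0xff  N=0 Z=0
-- IRQ taken; context saved, return-PC = 6 --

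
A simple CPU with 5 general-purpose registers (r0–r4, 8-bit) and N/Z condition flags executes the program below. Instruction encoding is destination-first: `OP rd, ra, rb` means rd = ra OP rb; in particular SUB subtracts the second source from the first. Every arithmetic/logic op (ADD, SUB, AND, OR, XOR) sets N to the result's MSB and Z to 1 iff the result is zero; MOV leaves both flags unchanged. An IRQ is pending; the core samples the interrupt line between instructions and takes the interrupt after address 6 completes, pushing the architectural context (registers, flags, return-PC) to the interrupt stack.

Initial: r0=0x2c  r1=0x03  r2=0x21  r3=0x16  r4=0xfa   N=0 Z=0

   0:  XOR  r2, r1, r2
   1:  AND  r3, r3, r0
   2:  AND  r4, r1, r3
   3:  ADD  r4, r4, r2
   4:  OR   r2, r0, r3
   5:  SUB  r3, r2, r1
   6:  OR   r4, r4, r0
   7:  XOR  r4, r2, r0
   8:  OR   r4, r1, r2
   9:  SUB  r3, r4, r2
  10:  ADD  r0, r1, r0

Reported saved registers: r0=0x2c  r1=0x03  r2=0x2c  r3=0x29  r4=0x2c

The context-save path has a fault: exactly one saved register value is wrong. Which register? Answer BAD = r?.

after  0: r0=0x2c r1=0x03 r2=0x22 r3=0x16 r4=0xfa  N=0 Z=0
after  1: r0=0x2c r1=0x03 r2=0x22 r3=0x04 r4=0xfa  N=0 Z=0
after  2: r0=0x2c r1=0x03 r2=0x22 r3=0x04 r4=0x00  N=0 Z=1
after  3: r0=0x2c r1=0x03 r2=0x22 r3=0x04 r4=0x22  N=0 Z=0
after  4: r0=0x2c r1=0x03 r2=0x2c r3=0x04 r4=0x22  N=0 Z=0
after  5: r0=0x2c r1=0x03 r2=0x2c r3=0x29 r4=0x22  N=0 Z=0
after  6: r0=0x2c r1=0x03 r2=0x2c r3=0x29 r4=0x2e  N=0 Z=0
-- IRQ taken; context saved, return-PC = 7 --
mismatch: r4: reported 0x2c vs actual 0x2e

BAD = r4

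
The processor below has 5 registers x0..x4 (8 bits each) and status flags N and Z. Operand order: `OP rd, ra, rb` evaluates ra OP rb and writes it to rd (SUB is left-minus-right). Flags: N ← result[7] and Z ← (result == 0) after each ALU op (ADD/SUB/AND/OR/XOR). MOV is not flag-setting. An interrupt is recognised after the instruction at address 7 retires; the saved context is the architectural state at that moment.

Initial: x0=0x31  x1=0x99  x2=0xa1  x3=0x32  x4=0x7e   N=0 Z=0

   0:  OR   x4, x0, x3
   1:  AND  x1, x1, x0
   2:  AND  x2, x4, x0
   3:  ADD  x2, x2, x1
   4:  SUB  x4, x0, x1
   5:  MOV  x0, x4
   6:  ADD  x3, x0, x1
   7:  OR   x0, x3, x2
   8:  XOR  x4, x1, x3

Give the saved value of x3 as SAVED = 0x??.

after  0: x0=0x31 x1=0x99 x2=0xa1 x3=0x32 x4=0x33  N=0 Z=0
after  1: x0=0x31 x1=0x11 x2=0xa1 x3=0x32 x4=0x33  N=0 Z=0
after  2: x0=0x31 x1=0x11 x2=0x31 x3=0x32 x4=0x33  N=0 Z=0
after  3: x0=0x31 x1=0x11 x2=0x42 x3=0x32 x4=0x33  N=0 Z=0
after  4: x0=0x31 x1=0x11 x2=0x42 x3=0x32 x4=0x20  N=0 Z=0
after  5: x0=0x20 x1=0x11 x2=0x42 x3=0x32 x4=0x20  N=0 Z=0
after  6: x0=0x20 x1=0x11 x2=0x42 x3=0x31 x4=0x20  N=0 Z=0
after  7: x0=0x73 x1=0x11 x2=0x42 x3=0x31 x4=0x20  N=0 Z=0
-- IRQ taken; context saved, return-PC = 8 --

SAVED = 0x31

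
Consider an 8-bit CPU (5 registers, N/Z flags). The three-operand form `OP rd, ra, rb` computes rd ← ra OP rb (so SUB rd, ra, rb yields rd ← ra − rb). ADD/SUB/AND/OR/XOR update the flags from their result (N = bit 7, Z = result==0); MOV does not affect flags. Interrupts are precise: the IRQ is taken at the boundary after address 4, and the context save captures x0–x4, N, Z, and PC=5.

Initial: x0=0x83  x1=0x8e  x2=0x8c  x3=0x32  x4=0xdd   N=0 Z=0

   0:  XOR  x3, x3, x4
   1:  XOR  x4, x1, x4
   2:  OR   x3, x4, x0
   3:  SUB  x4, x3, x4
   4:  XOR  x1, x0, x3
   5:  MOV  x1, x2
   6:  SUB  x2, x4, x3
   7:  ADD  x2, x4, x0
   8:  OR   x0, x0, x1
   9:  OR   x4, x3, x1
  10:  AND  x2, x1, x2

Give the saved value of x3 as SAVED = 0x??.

after  0: x0=0x83 x1=0x8e x2=0x8c x3=0xef x4=0xdd  N=1 Z=0
after  1: x0=0x83 x1=0x8e x2=0x8c x3=0xef x4=0x53  N=0 Z=0
after  2: x0=0x83 x1=0x8e x2=0x8c x3=0xd3 x4=0x53  N=1 Z=0
after  3: x0=0x83 x1=0x8e x2=0x8c x3=0xd3 x4=0x80  N=1 Z=0
after  4: x0=0x83 x1=0x50 x2=0x8c x3=0xd3 x4=0x80  N=0 Z=0
-- IRQ taken; context saved, return-PC = 5 --

SAVED = 0xd3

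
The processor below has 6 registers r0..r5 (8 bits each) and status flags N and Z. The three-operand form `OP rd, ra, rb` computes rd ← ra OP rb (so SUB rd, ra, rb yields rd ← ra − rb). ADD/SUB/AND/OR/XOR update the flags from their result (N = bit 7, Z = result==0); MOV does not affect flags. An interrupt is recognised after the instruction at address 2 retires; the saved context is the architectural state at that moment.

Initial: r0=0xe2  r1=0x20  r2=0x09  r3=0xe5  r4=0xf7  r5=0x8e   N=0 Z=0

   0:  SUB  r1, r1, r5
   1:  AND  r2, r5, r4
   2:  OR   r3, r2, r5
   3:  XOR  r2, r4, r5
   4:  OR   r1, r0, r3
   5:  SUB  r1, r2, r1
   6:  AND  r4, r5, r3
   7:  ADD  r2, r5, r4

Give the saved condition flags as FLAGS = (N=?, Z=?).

after  0: r0=0xe2 r1=0x92 r2=0x09 r3=0xe5 r4=0xf7 r5=0x8e  N=1 Z=0
after  1: r0=0xe2 r1=0x92 r2=0x86 r3=0xe5 r4=0xf7 r5=0x8e  N=1 Z=0
after  2: r0=0xe2 r1=0x92 r2=0x86 r3=0x8e r4=0xf7 r5=0x8e  N=1 Z=0
-- IRQ taken; context saved, return-PC = 3 --

FLAGS = (N=1, Z=0)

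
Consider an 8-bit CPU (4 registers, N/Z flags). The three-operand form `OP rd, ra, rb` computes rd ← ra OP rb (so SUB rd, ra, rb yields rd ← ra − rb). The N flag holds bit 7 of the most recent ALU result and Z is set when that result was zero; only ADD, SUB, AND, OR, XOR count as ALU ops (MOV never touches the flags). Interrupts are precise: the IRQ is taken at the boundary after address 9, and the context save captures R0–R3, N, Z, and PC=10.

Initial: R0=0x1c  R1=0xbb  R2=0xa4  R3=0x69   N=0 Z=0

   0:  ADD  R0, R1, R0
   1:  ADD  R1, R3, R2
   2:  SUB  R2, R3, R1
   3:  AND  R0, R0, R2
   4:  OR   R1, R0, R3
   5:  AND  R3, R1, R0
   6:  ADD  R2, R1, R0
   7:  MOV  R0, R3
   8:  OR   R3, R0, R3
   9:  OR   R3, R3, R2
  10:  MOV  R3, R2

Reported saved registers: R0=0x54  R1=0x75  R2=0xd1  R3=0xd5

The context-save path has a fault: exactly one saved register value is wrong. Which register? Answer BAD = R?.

after  0: R0=0xd7 R1=0xbb R2=0xa4 R3=0x69  N=1 Z=0
after  1: R0=0xd7 R1=0x0d R2=0xa4 R3=0x69  N=0 Z=0
after  2: R0=0xd7 R1=0x0d R2=0x5c R3=0x69  N=0 Z=0
after  3: R0=0x54 R1=0x0d R2=0x5c R3=0x69  N=0 Z=0
after  4: R0=0x54 R1=0x7d R2=0x5c R3=0x69  N=0 Z=0
after  5: R0=0x54 R1=0x7d R2=0x5c R3=0x54  N=0 Z=0
after  6: R0=0x54 R1=0x7d R2=0xd1 R3=0x54  N=1 Z=0
after  7: R0=0x54 R1=0x7d R2=0xd1 R3=0x54  N=1 Z=0
after  8: R0=0x54 R1=0x7d R2=0xd1 R3=0x54  N=0 Z=0
after  9: R0=0x54 R1=0x7d R2=0xd1 R3=0xd5  N=1 Z=0
-- IRQ taken; context saved, return-PC = 10 --
mismatch: R1: reported 0x75 vs actual 0x7d

BAD = R1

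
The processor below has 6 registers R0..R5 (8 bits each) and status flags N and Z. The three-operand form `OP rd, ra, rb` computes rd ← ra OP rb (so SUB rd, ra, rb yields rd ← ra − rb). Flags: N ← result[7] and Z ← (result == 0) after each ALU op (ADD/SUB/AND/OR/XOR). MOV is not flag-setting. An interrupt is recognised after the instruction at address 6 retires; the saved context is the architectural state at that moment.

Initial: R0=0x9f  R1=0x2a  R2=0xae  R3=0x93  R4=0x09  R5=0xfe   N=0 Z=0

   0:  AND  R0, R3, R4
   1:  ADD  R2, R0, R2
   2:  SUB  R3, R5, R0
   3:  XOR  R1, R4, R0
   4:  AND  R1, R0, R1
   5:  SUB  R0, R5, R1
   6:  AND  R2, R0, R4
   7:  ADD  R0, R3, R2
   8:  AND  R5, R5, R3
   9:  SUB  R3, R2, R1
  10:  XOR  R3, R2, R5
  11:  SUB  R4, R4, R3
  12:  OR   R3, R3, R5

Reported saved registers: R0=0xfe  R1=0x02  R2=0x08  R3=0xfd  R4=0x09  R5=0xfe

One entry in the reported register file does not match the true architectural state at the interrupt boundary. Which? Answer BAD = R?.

after  0: R0=0x01 R1=0x2a R2=0xae R3=0x93 R4=0x09 R5=0xfe  N=0 Z=0
after  1: R0=0x01 R1=0x2a R2=0xaf R3=0x93 R4=0x09 R5=0xfe  N=1 Z=0
after  2: R0=0x01 R1=0x2a R2=0xaf R3=0xfd R4=0x09 R5=0xfe  N=1 Z=0
after  3: R0=0x01 R1=0x08 R2=0xaf R3=0xfd R4=0x09 R5=0xfe  N=0 Z=0
after  4: R0=0x01 R1=0x00 R2=0xaf R3=0xfd R4=0x09 R5=0xfe  N=0 Z=1
after  5: R0=0xfe R1=0x00 R2=0xaf R3=0xfd R4=0x09 R5=0xfe  N=1 Z=0
after  6: R0=0xfe R1=0x00 R2=0x08 R3=0xfd R4=0x09 R5=0xfe  N=0 Z=0
-- IRQ taken; context saved, return-PC = 7 --
mismatch: R1: reported 0x02 vs actual 0x00

BAD = R1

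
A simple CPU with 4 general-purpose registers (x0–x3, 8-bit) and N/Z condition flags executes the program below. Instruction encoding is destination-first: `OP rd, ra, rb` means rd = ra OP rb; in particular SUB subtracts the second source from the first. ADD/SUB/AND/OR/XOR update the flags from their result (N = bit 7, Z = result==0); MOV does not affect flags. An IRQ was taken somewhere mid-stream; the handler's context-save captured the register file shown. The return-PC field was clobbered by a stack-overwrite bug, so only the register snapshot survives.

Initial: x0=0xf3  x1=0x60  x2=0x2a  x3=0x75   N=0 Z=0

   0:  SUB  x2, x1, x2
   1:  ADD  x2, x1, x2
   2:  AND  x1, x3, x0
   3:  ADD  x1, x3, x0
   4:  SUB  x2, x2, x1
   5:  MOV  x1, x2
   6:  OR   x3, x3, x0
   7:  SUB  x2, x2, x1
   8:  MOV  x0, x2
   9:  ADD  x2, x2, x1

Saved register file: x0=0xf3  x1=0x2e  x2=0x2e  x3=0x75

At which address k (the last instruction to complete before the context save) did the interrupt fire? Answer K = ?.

K = 5

after  0: x0=0xf3 x1=0x60 x2=0x36 x3=0x75  N=0 Z=0
after  1: x0=0xf3 x1=0x60 x2=0x96 x3=0x75  N=1 Z=0
after  2: x0=0xf3 x1=0x71 x2=0x96 x3=0x75  N=0 Z=0
after  3: x0=0xf3 x1=0x68 x2=0x96 x3=0x75  N=0 Z=0
after  4: x0=0xf3 x1=0x68 x2=0x2e x3=0x75  N=0 Z=0
after  5: x0=0xf3 x1=0x2e x2=0x2e x3=0x75  N=0 Z=0
-- IRQ taken; context saved, return-PC = 6 --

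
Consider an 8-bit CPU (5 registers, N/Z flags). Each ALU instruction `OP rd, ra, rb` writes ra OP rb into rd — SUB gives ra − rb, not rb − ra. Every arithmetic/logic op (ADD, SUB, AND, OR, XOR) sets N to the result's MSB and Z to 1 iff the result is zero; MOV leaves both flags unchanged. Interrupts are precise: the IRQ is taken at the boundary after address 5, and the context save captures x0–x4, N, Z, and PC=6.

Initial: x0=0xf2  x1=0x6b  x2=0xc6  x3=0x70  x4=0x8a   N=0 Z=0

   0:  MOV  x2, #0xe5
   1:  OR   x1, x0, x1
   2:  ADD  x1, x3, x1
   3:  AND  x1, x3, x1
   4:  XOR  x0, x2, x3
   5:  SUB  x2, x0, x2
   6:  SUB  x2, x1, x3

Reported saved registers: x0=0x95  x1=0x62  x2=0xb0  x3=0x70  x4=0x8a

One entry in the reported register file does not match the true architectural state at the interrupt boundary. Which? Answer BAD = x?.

after  0: x0=0xf2 x1=0x6b x2=0xe5 x3=0x70 x4=0x8a  N=0 Z=0
after  1: x0=0xf2 x1=0xfb x2=0xe5 x3=0x70 x4=0x8a  N=1 Z=0
after  2: x0=0xf2 x1=0x6b x2=0xe5 x3=0x70 x4=0x8a  N=0 Z=0
after  3: x0=0xf2 x1=0x60 x2=0xe5 x3=0x70 x4=0x8a  N=0 Z=0
after  4: x0=0x95 x1=0x60 x2=0xe5 x3=0x70 x4=0x8a  N=1 Z=0
after  5: x0=0x95 x1=0x60 x2=0xb0 x3=0x70 x4=0x8a  N=1 Z=0
-- IRQ taken; context saved, return-PC = 6 --
mismatch: x1: reported 0x62 vs actual 0x60

BAD = x1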